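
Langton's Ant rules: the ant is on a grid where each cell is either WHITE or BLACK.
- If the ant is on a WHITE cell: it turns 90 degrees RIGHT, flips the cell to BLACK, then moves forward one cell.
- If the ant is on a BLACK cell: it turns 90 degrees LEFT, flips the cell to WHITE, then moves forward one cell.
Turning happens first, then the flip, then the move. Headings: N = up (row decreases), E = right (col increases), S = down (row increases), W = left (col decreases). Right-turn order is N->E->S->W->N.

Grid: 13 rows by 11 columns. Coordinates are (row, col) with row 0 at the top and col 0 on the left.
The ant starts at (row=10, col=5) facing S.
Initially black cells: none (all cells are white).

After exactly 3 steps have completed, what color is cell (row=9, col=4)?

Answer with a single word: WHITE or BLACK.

Answer: BLACK

Derivation:
Step 1: on WHITE (10,5): turn R to W, flip to black, move to (10,4). |black|=1
Step 2: on WHITE (10,4): turn R to N, flip to black, move to (9,4). |black|=2
Step 3: on WHITE (9,4): turn R to E, flip to black, move to (9,5). |black|=3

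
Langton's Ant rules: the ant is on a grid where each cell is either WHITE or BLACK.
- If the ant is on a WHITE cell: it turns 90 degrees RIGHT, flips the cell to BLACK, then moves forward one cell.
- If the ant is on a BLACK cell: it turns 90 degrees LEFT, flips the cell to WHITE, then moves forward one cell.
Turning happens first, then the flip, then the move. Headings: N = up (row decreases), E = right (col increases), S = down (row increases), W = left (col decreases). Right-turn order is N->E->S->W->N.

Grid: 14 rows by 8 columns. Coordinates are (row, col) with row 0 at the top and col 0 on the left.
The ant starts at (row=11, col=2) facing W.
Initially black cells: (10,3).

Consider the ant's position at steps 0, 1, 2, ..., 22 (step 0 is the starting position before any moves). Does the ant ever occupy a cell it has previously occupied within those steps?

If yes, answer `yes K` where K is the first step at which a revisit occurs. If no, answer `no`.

Answer: yes 6

Derivation:
Step 1: on WHITE (11,2): turn R to N, flip to black, move to (10,2). |black|=2 — new cell
Step 2: on WHITE (10,2): turn R to E, flip to black, move to (10,3). |black|=3 — new cell
Step 3: on BLACK (10,3): turn L to N, flip to white, move to (9,3). |black|=2 — new cell
Step 4: on WHITE (9,3): turn R to E, flip to black, move to (9,4). |black|=3 — new cell
Step 5: on WHITE (9,4): turn R to S, flip to black, move to (10,4). |black|=4 — new cell
Step 6: on WHITE (10,4): turn R to W, flip to black, move to (10,3). |black|=5 — REVISIT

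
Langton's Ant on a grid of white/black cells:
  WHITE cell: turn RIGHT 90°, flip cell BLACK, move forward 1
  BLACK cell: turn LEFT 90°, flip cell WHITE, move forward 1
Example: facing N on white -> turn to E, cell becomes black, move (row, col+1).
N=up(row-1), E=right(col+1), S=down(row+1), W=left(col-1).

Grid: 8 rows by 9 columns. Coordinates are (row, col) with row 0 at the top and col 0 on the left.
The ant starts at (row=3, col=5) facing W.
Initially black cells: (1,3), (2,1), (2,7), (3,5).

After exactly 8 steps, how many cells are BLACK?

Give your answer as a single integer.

Step 1: on BLACK (3,5): turn L to S, flip to white, move to (4,5). |black|=3
Step 2: on WHITE (4,5): turn R to W, flip to black, move to (4,4). |black|=4
Step 3: on WHITE (4,4): turn R to N, flip to black, move to (3,4). |black|=5
Step 4: on WHITE (3,4): turn R to E, flip to black, move to (3,5). |black|=6
Step 5: on WHITE (3,5): turn R to S, flip to black, move to (4,5). |black|=7
Step 6: on BLACK (4,5): turn L to E, flip to white, move to (4,6). |black|=6
Step 7: on WHITE (4,6): turn R to S, flip to black, move to (5,6). |black|=7
Step 8: on WHITE (5,6): turn R to W, flip to black, move to (5,5). |black|=8

Answer: 8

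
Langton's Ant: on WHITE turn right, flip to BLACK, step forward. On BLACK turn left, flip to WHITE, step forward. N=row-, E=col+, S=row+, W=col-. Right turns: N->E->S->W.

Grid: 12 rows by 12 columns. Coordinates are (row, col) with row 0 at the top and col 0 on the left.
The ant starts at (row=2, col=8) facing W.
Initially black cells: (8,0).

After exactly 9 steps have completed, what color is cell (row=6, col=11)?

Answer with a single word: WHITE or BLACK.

Answer: WHITE

Derivation:
Step 1: on WHITE (2,8): turn R to N, flip to black, move to (1,8). |black|=2
Step 2: on WHITE (1,8): turn R to E, flip to black, move to (1,9). |black|=3
Step 3: on WHITE (1,9): turn R to S, flip to black, move to (2,9). |black|=4
Step 4: on WHITE (2,9): turn R to W, flip to black, move to (2,8). |black|=5
Step 5: on BLACK (2,8): turn L to S, flip to white, move to (3,8). |black|=4
Step 6: on WHITE (3,8): turn R to W, flip to black, move to (3,7). |black|=5
Step 7: on WHITE (3,7): turn R to N, flip to black, move to (2,7). |black|=6
Step 8: on WHITE (2,7): turn R to E, flip to black, move to (2,8). |black|=7
Step 9: on WHITE (2,8): turn R to S, flip to black, move to (3,8). |black|=8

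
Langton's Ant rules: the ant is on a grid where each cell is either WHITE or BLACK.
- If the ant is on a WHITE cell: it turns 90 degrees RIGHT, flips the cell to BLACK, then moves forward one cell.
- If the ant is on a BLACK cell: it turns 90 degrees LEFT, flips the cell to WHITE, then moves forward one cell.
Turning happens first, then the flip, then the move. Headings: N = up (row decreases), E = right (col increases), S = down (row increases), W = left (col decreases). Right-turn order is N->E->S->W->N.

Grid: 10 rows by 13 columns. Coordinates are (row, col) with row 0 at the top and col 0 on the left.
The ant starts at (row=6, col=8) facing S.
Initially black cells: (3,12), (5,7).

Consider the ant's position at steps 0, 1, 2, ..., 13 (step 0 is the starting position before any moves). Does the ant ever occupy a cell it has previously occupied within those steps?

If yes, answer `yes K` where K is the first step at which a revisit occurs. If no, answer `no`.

Answer: yes 6

Derivation:
Step 1: on WHITE (6,8): turn R to W, flip to black, move to (6,7). |black|=3 — new cell
Step 2: on WHITE (6,7): turn R to N, flip to black, move to (5,7). |black|=4 — new cell
Step 3: on BLACK (5,7): turn L to W, flip to white, move to (5,6). |black|=3 — new cell
Step 4: on WHITE (5,6): turn R to N, flip to black, move to (4,6). |black|=4 — new cell
Step 5: on WHITE (4,6): turn R to E, flip to black, move to (4,7). |black|=5 — new cell
Step 6: on WHITE (4,7): turn R to S, flip to black, move to (5,7). |black|=6 — REVISIT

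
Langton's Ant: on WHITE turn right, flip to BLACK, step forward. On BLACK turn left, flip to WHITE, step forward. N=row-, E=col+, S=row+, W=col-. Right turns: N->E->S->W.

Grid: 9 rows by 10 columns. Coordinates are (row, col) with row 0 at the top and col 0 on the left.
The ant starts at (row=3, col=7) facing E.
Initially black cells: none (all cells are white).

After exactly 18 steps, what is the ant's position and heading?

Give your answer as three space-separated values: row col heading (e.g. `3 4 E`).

Step 1: on WHITE (3,7): turn R to S, flip to black, move to (4,7). |black|=1
Step 2: on WHITE (4,7): turn R to W, flip to black, move to (4,6). |black|=2
Step 3: on WHITE (4,6): turn R to N, flip to black, move to (3,6). |black|=3
Step 4: on WHITE (3,6): turn R to E, flip to black, move to (3,7). |black|=4
Step 5: on BLACK (3,7): turn L to N, flip to white, move to (2,7). |black|=3
Step 6: on WHITE (2,7): turn R to E, flip to black, move to (2,8). |black|=4
Step 7: on WHITE (2,8): turn R to S, flip to black, move to (3,8). |black|=5
Step 8: on WHITE (3,8): turn R to W, flip to black, move to (3,7). |black|=6
Step 9: on WHITE (3,7): turn R to N, flip to black, move to (2,7). |black|=7
Step 10: on BLACK (2,7): turn L to W, flip to white, move to (2,6). |black|=6
Step 11: on WHITE (2,6): turn R to N, flip to black, move to (1,6). |black|=7
Step 12: on WHITE (1,6): turn R to E, flip to black, move to (1,7). |black|=8
Step 13: on WHITE (1,7): turn R to S, flip to black, move to (2,7). |black|=9
Step 14: on WHITE (2,7): turn R to W, flip to black, move to (2,6). |black|=10
Step 15: on BLACK (2,6): turn L to S, flip to white, move to (3,6). |black|=9
Step 16: on BLACK (3,6): turn L to E, flip to white, move to (3,7). |black|=8
Step 17: on BLACK (3,7): turn L to N, flip to white, move to (2,7). |black|=7
Step 18: on BLACK (2,7): turn L to W, flip to white, move to (2,6). |black|=6

Answer: 2 6 W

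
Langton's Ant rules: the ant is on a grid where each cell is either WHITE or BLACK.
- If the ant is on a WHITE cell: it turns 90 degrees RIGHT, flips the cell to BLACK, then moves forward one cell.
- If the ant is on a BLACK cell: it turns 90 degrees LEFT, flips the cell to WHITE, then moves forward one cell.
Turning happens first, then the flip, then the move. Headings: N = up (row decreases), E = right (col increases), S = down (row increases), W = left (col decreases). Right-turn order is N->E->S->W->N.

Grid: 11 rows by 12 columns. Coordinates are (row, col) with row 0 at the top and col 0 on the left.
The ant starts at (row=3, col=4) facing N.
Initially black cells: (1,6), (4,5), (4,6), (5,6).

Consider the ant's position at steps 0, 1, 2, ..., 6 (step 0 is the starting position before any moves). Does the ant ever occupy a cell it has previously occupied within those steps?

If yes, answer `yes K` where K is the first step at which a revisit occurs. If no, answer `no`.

Answer: no

Derivation:
Step 1: on WHITE (3,4): turn R to E, flip to black, move to (3,5). |black|=5 — new cell
Step 2: on WHITE (3,5): turn R to S, flip to black, move to (4,5). |black|=6 — new cell
Step 3: on BLACK (4,5): turn L to E, flip to white, move to (4,6). |black|=5 — new cell
Step 4: on BLACK (4,6): turn L to N, flip to white, move to (3,6). |black|=4 — new cell
Step 5: on WHITE (3,6): turn R to E, flip to black, move to (3,7). |black|=5 — new cell
Step 6: on WHITE (3,7): turn R to S, flip to black, move to (4,7). |black|=6 — new cell
No revisit within 6 steps.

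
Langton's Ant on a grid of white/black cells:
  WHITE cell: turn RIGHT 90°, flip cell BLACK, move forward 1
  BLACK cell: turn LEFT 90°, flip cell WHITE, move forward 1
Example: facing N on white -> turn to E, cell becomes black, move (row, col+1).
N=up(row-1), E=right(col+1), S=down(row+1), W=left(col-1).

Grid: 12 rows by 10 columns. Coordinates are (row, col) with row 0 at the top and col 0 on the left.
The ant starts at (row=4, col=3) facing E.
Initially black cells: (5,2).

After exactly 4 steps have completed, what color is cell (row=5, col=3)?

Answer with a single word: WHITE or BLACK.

Step 1: on WHITE (4,3): turn R to S, flip to black, move to (5,3). |black|=2
Step 2: on WHITE (5,3): turn R to W, flip to black, move to (5,2). |black|=3
Step 3: on BLACK (5,2): turn L to S, flip to white, move to (6,2). |black|=2
Step 4: on WHITE (6,2): turn R to W, flip to black, move to (6,1). |black|=3

Answer: BLACK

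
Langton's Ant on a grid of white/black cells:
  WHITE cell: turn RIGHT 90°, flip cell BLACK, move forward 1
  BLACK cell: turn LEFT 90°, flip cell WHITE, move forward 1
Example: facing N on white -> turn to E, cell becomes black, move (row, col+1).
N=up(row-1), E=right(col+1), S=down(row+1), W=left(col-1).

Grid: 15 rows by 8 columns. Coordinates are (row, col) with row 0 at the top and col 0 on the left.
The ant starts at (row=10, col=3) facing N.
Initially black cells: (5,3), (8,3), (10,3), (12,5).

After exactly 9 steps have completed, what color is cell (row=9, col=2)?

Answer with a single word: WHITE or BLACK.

Answer: BLACK

Derivation:
Step 1: on BLACK (10,3): turn L to W, flip to white, move to (10,2). |black|=3
Step 2: on WHITE (10,2): turn R to N, flip to black, move to (9,2). |black|=4
Step 3: on WHITE (9,2): turn R to E, flip to black, move to (9,3). |black|=5
Step 4: on WHITE (9,3): turn R to S, flip to black, move to (10,3). |black|=6
Step 5: on WHITE (10,3): turn R to W, flip to black, move to (10,2). |black|=7
Step 6: on BLACK (10,2): turn L to S, flip to white, move to (11,2). |black|=6
Step 7: on WHITE (11,2): turn R to W, flip to black, move to (11,1). |black|=7
Step 8: on WHITE (11,1): turn R to N, flip to black, move to (10,1). |black|=8
Step 9: on WHITE (10,1): turn R to E, flip to black, move to (10,2). |black|=9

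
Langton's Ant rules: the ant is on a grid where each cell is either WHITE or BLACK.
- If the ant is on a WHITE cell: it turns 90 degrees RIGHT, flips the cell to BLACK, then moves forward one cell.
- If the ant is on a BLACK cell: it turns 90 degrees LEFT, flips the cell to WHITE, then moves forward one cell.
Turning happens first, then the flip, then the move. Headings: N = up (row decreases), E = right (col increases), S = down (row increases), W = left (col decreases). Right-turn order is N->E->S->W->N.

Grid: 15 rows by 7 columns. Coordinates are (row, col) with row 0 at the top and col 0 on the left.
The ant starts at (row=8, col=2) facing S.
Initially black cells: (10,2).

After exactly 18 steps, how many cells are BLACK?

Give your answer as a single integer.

Answer: 7

Derivation:
Step 1: on WHITE (8,2): turn R to W, flip to black, move to (8,1). |black|=2
Step 2: on WHITE (8,1): turn R to N, flip to black, move to (7,1). |black|=3
Step 3: on WHITE (7,1): turn R to E, flip to black, move to (7,2). |black|=4
Step 4: on WHITE (7,2): turn R to S, flip to black, move to (8,2). |black|=5
Step 5: on BLACK (8,2): turn L to E, flip to white, move to (8,3). |black|=4
Step 6: on WHITE (8,3): turn R to S, flip to black, move to (9,3). |black|=5
Step 7: on WHITE (9,3): turn R to W, flip to black, move to (9,2). |black|=6
Step 8: on WHITE (9,2): turn R to N, flip to black, move to (8,2). |black|=7
Step 9: on WHITE (8,2): turn R to E, flip to black, move to (8,3). |black|=8
Step 10: on BLACK (8,3): turn L to N, flip to white, move to (7,3). |black|=7
Step 11: on WHITE (7,3): turn R to E, flip to black, move to (7,4). |black|=8
Step 12: on WHITE (7,4): turn R to S, flip to black, move to (8,4). |black|=9
Step 13: on WHITE (8,4): turn R to W, flip to black, move to (8,3). |black|=10
Step 14: on WHITE (8,3): turn R to N, flip to black, move to (7,3). |black|=11
Step 15: on BLACK (7,3): turn L to W, flip to white, move to (7,2). |black|=10
Step 16: on BLACK (7,2): turn L to S, flip to white, move to (8,2). |black|=9
Step 17: on BLACK (8,2): turn L to E, flip to white, move to (8,3). |black|=8
Step 18: on BLACK (8,3): turn L to N, flip to white, move to (7,3). |black|=7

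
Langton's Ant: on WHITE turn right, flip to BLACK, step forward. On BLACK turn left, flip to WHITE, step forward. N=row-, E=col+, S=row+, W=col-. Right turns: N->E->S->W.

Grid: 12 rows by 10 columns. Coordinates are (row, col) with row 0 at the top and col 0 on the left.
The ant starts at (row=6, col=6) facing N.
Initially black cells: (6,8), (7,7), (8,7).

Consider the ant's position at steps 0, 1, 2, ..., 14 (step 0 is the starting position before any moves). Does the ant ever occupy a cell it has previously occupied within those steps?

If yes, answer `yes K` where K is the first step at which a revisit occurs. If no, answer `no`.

Answer: yes 9

Derivation:
Step 1: on WHITE (6,6): turn R to E, flip to black, move to (6,7). |black|=4 — new cell
Step 2: on WHITE (6,7): turn R to S, flip to black, move to (7,7). |black|=5 — new cell
Step 3: on BLACK (7,7): turn L to E, flip to white, move to (7,8). |black|=4 — new cell
Step 4: on WHITE (7,8): turn R to S, flip to black, move to (8,8). |black|=5 — new cell
Step 5: on WHITE (8,8): turn R to W, flip to black, move to (8,7). |black|=6 — new cell
Step 6: on BLACK (8,7): turn L to S, flip to white, move to (9,7). |black|=5 — new cell
Step 7: on WHITE (9,7): turn R to W, flip to black, move to (9,6). |black|=6 — new cell
Step 8: on WHITE (9,6): turn R to N, flip to black, move to (8,6). |black|=7 — new cell
Step 9: on WHITE (8,6): turn R to E, flip to black, move to (8,7). |black|=8 — REVISIT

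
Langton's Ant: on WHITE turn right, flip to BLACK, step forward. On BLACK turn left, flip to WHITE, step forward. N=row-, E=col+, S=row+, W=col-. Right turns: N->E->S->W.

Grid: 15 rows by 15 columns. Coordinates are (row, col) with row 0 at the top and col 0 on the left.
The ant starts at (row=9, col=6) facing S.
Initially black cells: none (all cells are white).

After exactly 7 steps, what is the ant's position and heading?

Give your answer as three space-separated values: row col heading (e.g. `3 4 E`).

Step 1: on WHITE (9,6): turn R to W, flip to black, move to (9,5). |black|=1
Step 2: on WHITE (9,5): turn R to N, flip to black, move to (8,5). |black|=2
Step 3: on WHITE (8,5): turn R to E, flip to black, move to (8,6). |black|=3
Step 4: on WHITE (8,6): turn R to S, flip to black, move to (9,6). |black|=4
Step 5: on BLACK (9,6): turn L to E, flip to white, move to (9,7). |black|=3
Step 6: on WHITE (9,7): turn R to S, flip to black, move to (10,7). |black|=4
Step 7: on WHITE (10,7): turn R to W, flip to black, move to (10,6). |black|=5

Answer: 10 6 W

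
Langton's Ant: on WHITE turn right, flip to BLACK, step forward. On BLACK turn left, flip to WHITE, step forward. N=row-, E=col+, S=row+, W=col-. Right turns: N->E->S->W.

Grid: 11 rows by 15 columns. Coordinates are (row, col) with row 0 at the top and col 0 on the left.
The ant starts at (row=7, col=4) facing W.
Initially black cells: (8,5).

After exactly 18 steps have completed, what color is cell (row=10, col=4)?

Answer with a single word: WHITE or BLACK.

Step 1: on WHITE (7,4): turn R to N, flip to black, move to (6,4). |black|=2
Step 2: on WHITE (6,4): turn R to E, flip to black, move to (6,5). |black|=3
Step 3: on WHITE (6,5): turn R to S, flip to black, move to (7,5). |black|=4
Step 4: on WHITE (7,5): turn R to W, flip to black, move to (7,4). |black|=5
Step 5: on BLACK (7,4): turn L to S, flip to white, move to (8,4). |black|=4
Step 6: on WHITE (8,4): turn R to W, flip to black, move to (8,3). |black|=5
Step 7: on WHITE (8,3): turn R to N, flip to black, move to (7,3). |black|=6
Step 8: on WHITE (7,3): turn R to E, flip to black, move to (7,4). |black|=7
Step 9: on WHITE (7,4): turn R to S, flip to black, move to (8,4). |black|=8
Step 10: on BLACK (8,4): turn L to E, flip to white, move to (8,5). |black|=7
Step 11: on BLACK (8,5): turn L to N, flip to white, move to (7,5). |black|=6
Step 12: on BLACK (7,5): turn L to W, flip to white, move to (7,4). |black|=5
Step 13: on BLACK (7,4): turn L to S, flip to white, move to (8,4). |black|=4
Step 14: on WHITE (8,4): turn R to W, flip to black, move to (8,3). |black|=5
Step 15: on BLACK (8,3): turn L to S, flip to white, move to (9,3). |black|=4
Step 16: on WHITE (9,3): turn R to W, flip to black, move to (9,2). |black|=5
Step 17: on WHITE (9,2): turn R to N, flip to black, move to (8,2). |black|=6
Step 18: on WHITE (8,2): turn R to E, flip to black, move to (8,3). |black|=7

Answer: WHITE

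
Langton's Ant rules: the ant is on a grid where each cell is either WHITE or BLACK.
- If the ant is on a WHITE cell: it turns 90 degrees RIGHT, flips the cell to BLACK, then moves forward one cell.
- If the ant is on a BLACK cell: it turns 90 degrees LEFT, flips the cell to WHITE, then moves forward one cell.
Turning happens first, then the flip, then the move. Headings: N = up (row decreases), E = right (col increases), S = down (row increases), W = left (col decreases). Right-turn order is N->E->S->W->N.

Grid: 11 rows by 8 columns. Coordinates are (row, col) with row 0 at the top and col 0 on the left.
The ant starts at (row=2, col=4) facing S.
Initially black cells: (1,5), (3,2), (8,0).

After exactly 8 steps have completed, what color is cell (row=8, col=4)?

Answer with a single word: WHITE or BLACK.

Answer: WHITE

Derivation:
Step 1: on WHITE (2,4): turn R to W, flip to black, move to (2,3). |black|=4
Step 2: on WHITE (2,3): turn R to N, flip to black, move to (1,3). |black|=5
Step 3: on WHITE (1,3): turn R to E, flip to black, move to (1,4). |black|=6
Step 4: on WHITE (1,4): turn R to S, flip to black, move to (2,4). |black|=7
Step 5: on BLACK (2,4): turn L to E, flip to white, move to (2,5). |black|=6
Step 6: on WHITE (2,5): turn R to S, flip to black, move to (3,5). |black|=7
Step 7: on WHITE (3,5): turn R to W, flip to black, move to (3,4). |black|=8
Step 8: on WHITE (3,4): turn R to N, flip to black, move to (2,4). |black|=9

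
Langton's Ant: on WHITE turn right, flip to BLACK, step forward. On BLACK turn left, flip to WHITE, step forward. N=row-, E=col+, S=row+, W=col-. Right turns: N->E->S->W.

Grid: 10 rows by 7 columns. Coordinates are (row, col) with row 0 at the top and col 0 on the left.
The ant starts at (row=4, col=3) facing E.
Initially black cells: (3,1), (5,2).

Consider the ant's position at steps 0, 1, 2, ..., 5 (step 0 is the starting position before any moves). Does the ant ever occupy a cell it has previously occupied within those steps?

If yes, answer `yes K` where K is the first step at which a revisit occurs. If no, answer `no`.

Answer: no

Derivation:
Step 1: on WHITE (4,3): turn R to S, flip to black, move to (5,3). |black|=3 — new cell
Step 2: on WHITE (5,3): turn R to W, flip to black, move to (5,2). |black|=4 — new cell
Step 3: on BLACK (5,2): turn L to S, flip to white, move to (6,2). |black|=3 — new cell
Step 4: on WHITE (6,2): turn R to W, flip to black, move to (6,1). |black|=4 — new cell
Step 5: on WHITE (6,1): turn R to N, flip to black, move to (5,1). |black|=5 — new cell
No revisit within 5 steps.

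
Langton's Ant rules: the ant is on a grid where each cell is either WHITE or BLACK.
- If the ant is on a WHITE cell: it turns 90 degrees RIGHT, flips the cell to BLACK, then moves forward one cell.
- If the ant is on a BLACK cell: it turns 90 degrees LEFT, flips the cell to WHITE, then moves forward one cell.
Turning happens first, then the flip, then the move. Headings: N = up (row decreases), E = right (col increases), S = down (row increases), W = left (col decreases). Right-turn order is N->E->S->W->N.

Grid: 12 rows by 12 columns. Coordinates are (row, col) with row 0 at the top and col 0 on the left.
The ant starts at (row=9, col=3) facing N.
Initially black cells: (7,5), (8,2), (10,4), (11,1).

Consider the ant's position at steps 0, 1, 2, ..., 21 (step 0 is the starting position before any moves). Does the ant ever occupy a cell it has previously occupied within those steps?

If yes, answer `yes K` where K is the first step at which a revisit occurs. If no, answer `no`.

Step 1: on WHITE (9,3): turn R to E, flip to black, move to (9,4). |black|=5 — new cell
Step 2: on WHITE (9,4): turn R to S, flip to black, move to (10,4). |black|=6 — new cell
Step 3: on BLACK (10,4): turn L to E, flip to white, move to (10,5). |black|=5 — new cell
Step 4: on WHITE (10,5): turn R to S, flip to black, move to (11,5). |black|=6 — new cell
Step 5: on WHITE (11,5): turn R to W, flip to black, move to (11,4). |black|=7 — new cell
Step 6: on WHITE (11,4): turn R to N, flip to black, move to (10,4). |black|=8 — REVISIT

Answer: yes 6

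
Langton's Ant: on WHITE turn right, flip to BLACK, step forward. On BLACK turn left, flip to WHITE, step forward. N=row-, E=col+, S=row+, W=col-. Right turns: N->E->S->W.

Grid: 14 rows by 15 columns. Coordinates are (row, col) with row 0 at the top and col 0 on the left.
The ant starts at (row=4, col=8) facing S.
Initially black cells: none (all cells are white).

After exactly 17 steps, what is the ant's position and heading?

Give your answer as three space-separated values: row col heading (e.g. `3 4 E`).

Step 1: on WHITE (4,8): turn R to W, flip to black, move to (4,7). |black|=1
Step 2: on WHITE (4,7): turn R to N, flip to black, move to (3,7). |black|=2
Step 3: on WHITE (3,7): turn R to E, flip to black, move to (3,8). |black|=3
Step 4: on WHITE (3,8): turn R to S, flip to black, move to (4,8). |black|=4
Step 5: on BLACK (4,8): turn L to E, flip to white, move to (4,9). |black|=3
Step 6: on WHITE (4,9): turn R to S, flip to black, move to (5,9). |black|=4
Step 7: on WHITE (5,9): turn R to W, flip to black, move to (5,8). |black|=5
Step 8: on WHITE (5,8): turn R to N, flip to black, move to (4,8). |black|=6
Step 9: on WHITE (4,8): turn R to E, flip to black, move to (4,9). |black|=7
Step 10: on BLACK (4,9): turn L to N, flip to white, move to (3,9). |black|=6
Step 11: on WHITE (3,9): turn R to E, flip to black, move to (3,10). |black|=7
Step 12: on WHITE (3,10): turn R to S, flip to black, move to (4,10). |black|=8
Step 13: on WHITE (4,10): turn R to W, flip to black, move to (4,9). |black|=9
Step 14: on WHITE (4,9): turn R to N, flip to black, move to (3,9). |black|=10
Step 15: on BLACK (3,9): turn L to W, flip to white, move to (3,8). |black|=9
Step 16: on BLACK (3,8): turn L to S, flip to white, move to (4,8). |black|=8
Step 17: on BLACK (4,8): turn L to E, flip to white, move to (4,9). |black|=7

Answer: 4 9 E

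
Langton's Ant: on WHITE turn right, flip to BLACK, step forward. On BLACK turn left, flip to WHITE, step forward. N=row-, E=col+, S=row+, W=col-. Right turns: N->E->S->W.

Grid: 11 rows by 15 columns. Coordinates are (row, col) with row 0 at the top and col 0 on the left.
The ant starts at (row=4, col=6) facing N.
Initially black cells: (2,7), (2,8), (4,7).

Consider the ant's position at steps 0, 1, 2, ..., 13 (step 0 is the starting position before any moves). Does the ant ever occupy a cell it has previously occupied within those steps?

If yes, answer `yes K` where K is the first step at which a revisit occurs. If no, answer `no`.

Answer: yes 5

Derivation:
Step 1: on WHITE (4,6): turn R to E, flip to black, move to (4,7). |black|=4 — new cell
Step 2: on BLACK (4,7): turn L to N, flip to white, move to (3,7). |black|=3 — new cell
Step 3: on WHITE (3,7): turn R to E, flip to black, move to (3,8). |black|=4 — new cell
Step 4: on WHITE (3,8): turn R to S, flip to black, move to (4,8). |black|=5 — new cell
Step 5: on WHITE (4,8): turn R to W, flip to black, move to (4,7). |black|=6 — REVISIT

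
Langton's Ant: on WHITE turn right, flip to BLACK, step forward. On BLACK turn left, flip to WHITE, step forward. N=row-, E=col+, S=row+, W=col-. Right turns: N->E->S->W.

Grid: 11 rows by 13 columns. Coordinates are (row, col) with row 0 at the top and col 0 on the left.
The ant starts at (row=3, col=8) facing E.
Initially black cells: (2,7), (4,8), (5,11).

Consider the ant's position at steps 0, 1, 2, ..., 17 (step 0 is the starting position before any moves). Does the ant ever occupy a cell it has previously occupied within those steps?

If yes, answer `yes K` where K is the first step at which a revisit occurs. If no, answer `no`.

Answer: yes 5

Derivation:
Step 1: on WHITE (3,8): turn R to S, flip to black, move to (4,8). |black|=4 — new cell
Step 2: on BLACK (4,8): turn L to E, flip to white, move to (4,9). |black|=3 — new cell
Step 3: on WHITE (4,9): turn R to S, flip to black, move to (5,9). |black|=4 — new cell
Step 4: on WHITE (5,9): turn R to W, flip to black, move to (5,8). |black|=5 — new cell
Step 5: on WHITE (5,8): turn R to N, flip to black, move to (4,8). |black|=6 — REVISIT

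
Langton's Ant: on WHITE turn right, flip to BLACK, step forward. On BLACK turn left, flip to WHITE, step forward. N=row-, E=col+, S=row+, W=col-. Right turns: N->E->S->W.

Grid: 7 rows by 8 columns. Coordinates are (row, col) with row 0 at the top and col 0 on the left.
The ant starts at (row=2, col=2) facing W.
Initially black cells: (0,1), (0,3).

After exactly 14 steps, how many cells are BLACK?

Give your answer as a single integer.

Step 1: on WHITE (2,2): turn R to N, flip to black, move to (1,2). |black|=3
Step 2: on WHITE (1,2): turn R to E, flip to black, move to (1,3). |black|=4
Step 3: on WHITE (1,3): turn R to S, flip to black, move to (2,3). |black|=5
Step 4: on WHITE (2,3): turn R to W, flip to black, move to (2,2). |black|=6
Step 5: on BLACK (2,2): turn L to S, flip to white, move to (3,2). |black|=5
Step 6: on WHITE (3,2): turn R to W, flip to black, move to (3,1). |black|=6
Step 7: on WHITE (3,1): turn R to N, flip to black, move to (2,1). |black|=7
Step 8: on WHITE (2,1): turn R to E, flip to black, move to (2,2). |black|=8
Step 9: on WHITE (2,2): turn R to S, flip to black, move to (3,2). |black|=9
Step 10: on BLACK (3,2): turn L to E, flip to white, move to (3,3). |black|=8
Step 11: on WHITE (3,3): turn R to S, flip to black, move to (4,3). |black|=9
Step 12: on WHITE (4,3): turn R to W, flip to black, move to (4,2). |black|=10
Step 13: on WHITE (4,2): turn R to N, flip to black, move to (3,2). |black|=11
Step 14: on WHITE (3,2): turn R to E, flip to black, move to (3,3). |black|=12

Answer: 12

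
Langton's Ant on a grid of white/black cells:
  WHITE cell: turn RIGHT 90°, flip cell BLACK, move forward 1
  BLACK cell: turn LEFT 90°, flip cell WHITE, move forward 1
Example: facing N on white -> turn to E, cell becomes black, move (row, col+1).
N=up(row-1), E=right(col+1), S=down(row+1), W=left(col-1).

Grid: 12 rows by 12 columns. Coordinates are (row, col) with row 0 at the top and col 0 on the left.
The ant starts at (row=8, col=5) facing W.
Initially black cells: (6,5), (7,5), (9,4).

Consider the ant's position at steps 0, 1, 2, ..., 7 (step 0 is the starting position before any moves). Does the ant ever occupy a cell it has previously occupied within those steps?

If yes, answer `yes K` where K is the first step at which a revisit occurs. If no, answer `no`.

Answer: no

Derivation:
Step 1: on WHITE (8,5): turn R to N, flip to black, move to (7,5). |black|=4 — new cell
Step 2: on BLACK (7,5): turn L to W, flip to white, move to (7,4). |black|=3 — new cell
Step 3: on WHITE (7,4): turn R to N, flip to black, move to (6,4). |black|=4 — new cell
Step 4: on WHITE (6,4): turn R to E, flip to black, move to (6,5). |black|=5 — new cell
Step 5: on BLACK (6,5): turn L to N, flip to white, move to (5,5). |black|=4 — new cell
Step 6: on WHITE (5,5): turn R to E, flip to black, move to (5,6). |black|=5 — new cell
Step 7: on WHITE (5,6): turn R to S, flip to black, move to (6,6). |black|=6 — new cell
No revisit within 7 steps.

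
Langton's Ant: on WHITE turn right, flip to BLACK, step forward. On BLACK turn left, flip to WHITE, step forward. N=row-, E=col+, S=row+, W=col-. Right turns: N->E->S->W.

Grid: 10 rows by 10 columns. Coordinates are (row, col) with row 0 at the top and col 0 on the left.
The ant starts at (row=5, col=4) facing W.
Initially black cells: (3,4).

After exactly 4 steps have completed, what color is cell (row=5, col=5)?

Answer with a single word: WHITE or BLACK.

Step 1: on WHITE (5,4): turn R to N, flip to black, move to (4,4). |black|=2
Step 2: on WHITE (4,4): turn R to E, flip to black, move to (4,5). |black|=3
Step 3: on WHITE (4,5): turn R to S, flip to black, move to (5,5). |black|=4
Step 4: on WHITE (5,5): turn R to W, flip to black, move to (5,4). |black|=5

Answer: BLACK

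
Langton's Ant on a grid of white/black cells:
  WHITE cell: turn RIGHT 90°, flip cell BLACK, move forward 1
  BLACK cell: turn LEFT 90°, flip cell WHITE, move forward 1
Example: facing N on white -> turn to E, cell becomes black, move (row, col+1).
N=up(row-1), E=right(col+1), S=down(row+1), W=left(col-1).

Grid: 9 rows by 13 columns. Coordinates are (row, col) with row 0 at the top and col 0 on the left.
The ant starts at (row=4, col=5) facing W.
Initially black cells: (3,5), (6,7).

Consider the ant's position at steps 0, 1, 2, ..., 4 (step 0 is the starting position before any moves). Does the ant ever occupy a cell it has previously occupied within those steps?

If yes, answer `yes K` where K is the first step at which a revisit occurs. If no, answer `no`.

Step 1: on WHITE (4,5): turn R to N, flip to black, move to (3,5). |black|=3 — new cell
Step 2: on BLACK (3,5): turn L to W, flip to white, move to (3,4). |black|=2 — new cell
Step 3: on WHITE (3,4): turn R to N, flip to black, move to (2,4). |black|=3 — new cell
Step 4: on WHITE (2,4): turn R to E, flip to black, move to (2,5). |black|=4 — new cell
No revisit within 4 steps.

Answer: no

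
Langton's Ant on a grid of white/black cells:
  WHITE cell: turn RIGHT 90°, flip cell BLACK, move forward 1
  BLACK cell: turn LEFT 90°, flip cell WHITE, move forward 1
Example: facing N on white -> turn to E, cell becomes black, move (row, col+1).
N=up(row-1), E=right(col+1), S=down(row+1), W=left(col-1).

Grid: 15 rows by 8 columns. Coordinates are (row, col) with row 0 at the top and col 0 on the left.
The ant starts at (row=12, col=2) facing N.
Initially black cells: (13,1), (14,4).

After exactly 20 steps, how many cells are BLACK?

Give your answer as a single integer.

Step 1: on WHITE (12,2): turn R to E, flip to black, move to (12,3). |black|=3
Step 2: on WHITE (12,3): turn R to S, flip to black, move to (13,3). |black|=4
Step 3: on WHITE (13,3): turn R to W, flip to black, move to (13,2). |black|=5
Step 4: on WHITE (13,2): turn R to N, flip to black, move to (12,2). |black|=6
Step 5: on BLACK (12,2): turn L to W, flip to white, move to (12,1). |black|=5
Step 6: on WHITE (12,1): turn R to N, flip to black, move to (11,1). |black|=6
Step 7: on WHITE (11,1): turn R to E, flip to black, move to (11,2). |black|=7
Step 8: on WHITE (11,2): turn R to S, flip to black, move to (12,2). |black|=8
Step 9: on WHITE (12,2): turn R to W, flip to black, move to (12,1). |black|=9
Step 10: on BLACK (12,1): turn L to S, flip to white, move to (13,1). |black|=8
Step 11: on BLACK (13,1): turn L to E, flip to white, move to (13,2). |black|=7
Step 12: on BLACK (13,2): turn L to N, flip to white, move to (12,2). |black|=6
Step 13: on BLACK (12,2): turn L to W, flip to white, move to (12,1). |black|=5
Step 14: on WHITE (12,1): turn R to N, flip to black, move to (11,1). |black|=6
Step 15: on BLACK (11,1): turn L to W, flip to white, move to (11,0). |black|=5
Step 16: on WHITE (11,0): turn R to N, flip to black, move to (10,0). |black|=6
Step 17: on WHITE (10,0): turn R to E, flip to black, move to (10,1). |black|=7
Step 18: on WHITE (10,1): turn R to S, flip to black, move to (11,1). |black|=8
Step 19: on WHITE (11,1): turn R to W, flip to black, move to (11,0). |black|=9
Step 20: on BLACK (11,0): turn L to S, flip to white, move to (12,0). |black|=8

Answer: 8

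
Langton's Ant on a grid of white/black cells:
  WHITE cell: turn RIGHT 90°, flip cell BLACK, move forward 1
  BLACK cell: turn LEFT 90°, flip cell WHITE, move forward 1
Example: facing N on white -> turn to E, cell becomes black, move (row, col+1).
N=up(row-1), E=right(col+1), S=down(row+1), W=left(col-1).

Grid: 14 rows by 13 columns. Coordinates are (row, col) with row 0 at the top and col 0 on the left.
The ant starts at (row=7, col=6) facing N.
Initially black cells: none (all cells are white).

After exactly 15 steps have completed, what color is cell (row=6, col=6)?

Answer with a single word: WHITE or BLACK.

Step 1: on WHITE (7,6): turn R to E, flip to black, move to (7,7). |black|=1
Step 2: on WHITE (7,7): turn R to S, flip to black, move to (8,7). |black|=2
Step 3: on WHITE (8,7): turn R to W, flip to black, move to (8,6). |black|=3
Step 4: on WHITE (8,6): turn R to N, flip to black, move to (7,6). |black|=4
Step 5: on BLACK (7,6): turn L to W, flip to white, move to (7,5). |black|=3
Step 6: on WHITE (7,5): turn R to N, flip to black, move to (6,5). |black|=4
Step 7: on WHITE (6,5): turn R to E, flip to black, move to (6,6). |black|=5
Step 8: on WHITE (6,6): turn R to S, flip to black, move to (7,6). |black|=6
Step 9: on WHITE (7,6): turn R to W, flip to black, move to (7,5). |black|=7
Step 10: on BLACK (7,5): turn L to S, flip to white, move to (8,5). |black|=6
Step 11: on WHITE (8,5): turn R to W, flip to black, move to (8,4). |black|=7
Step 12: on WHITE (8,4): turn R to N, flip to black, move to (7,4). |black|=8
Step 13: on WHITE (7,4): turn R to E, flip to black, move to (7,5). |black|=9
Step 14: on WHITE (7,5): turn R to S, flip to black, move to (8,5). |black|=10
Step 15: on BLACK (8,5): turn L to E, flip to white, move to (8,6). |black|=9

Answer: BLACK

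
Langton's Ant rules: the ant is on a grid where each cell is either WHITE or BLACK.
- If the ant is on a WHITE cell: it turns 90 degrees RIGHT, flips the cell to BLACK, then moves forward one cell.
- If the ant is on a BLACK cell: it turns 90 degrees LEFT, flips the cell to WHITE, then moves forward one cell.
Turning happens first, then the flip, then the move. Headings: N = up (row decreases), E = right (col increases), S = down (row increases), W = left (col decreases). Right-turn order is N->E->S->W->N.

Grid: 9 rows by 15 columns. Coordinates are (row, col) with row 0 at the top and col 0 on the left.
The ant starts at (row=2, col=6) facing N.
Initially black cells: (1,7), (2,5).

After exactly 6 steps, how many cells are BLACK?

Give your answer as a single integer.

Step 1: on WHITE (2,6): turn R to E, flip to black, move to (2,7). |black|=3
Step 2: on WHITE (2,7): turn R to S, flip to black, move to (3,7). |black|=4
Step 3: on WHITE (3,7): turn R to W, flip to black, move to (3,6). |black|=5
Step 4: on WHITE (3,6): turn R to N, flip to black, move to (2,6). |black|=6
Step 5: on BLACK (2,6): turn L to W, flip to white, move to (2,5). |black|=5
Step 6: on BLACK (2,5): turn L to S, flip to white, move to (3,5). |black|=4

Answer: 4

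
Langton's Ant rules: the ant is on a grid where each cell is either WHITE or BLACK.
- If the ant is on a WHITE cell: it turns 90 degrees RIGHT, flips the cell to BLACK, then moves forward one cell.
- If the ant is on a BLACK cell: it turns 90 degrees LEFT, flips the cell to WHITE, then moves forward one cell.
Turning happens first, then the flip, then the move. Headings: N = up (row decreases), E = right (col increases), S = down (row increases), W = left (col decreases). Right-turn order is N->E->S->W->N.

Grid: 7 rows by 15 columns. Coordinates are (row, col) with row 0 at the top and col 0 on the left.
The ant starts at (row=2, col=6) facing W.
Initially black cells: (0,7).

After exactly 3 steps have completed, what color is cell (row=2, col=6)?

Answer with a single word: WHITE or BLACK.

Answer: BLACK

Derivation:
Step 1: on WHITE (2,6): turn R to N, flip to black, move to (1,6). |black|=2
Step 2: on WHITE (1,6): turn R to E, flip to black, move to (1,7). |black|=3
Step 3: on WHITE (1,7): turn R to S, flip to black, move to (2,7). |black|=4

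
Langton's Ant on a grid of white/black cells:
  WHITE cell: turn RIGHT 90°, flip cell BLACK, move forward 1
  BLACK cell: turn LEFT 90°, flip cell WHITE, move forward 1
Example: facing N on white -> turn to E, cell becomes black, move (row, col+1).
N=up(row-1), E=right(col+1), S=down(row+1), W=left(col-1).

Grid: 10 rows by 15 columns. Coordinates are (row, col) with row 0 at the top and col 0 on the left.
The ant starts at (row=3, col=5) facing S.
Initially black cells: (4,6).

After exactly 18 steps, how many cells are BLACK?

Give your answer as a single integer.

Answer: 9

Derivation:
Step 1: on WHITE (3,5): turn R to W, flip to black, move to (3,4). |black|=2
Step 2: on WHITE (3,4): turn R to N, flip to black, move to (2,4). |black|=3
Step 3: on WHITE (2,4): turn R to E, flip to black, move to (2,5). |black|=4
Step 4: on WHITE (2,5): turn R to S, flip to black, move to (3,5). |black|=5
Step 5: on BLACK (3,5): turn L to E, flip to white, move to (3,6). |black|=4
Step 6: on WHITE (3,6): turn R to S, flip to black, move to (4,6). |black|=5
Step 7: on BLACK (4,6): turn L to E, flip to white, move to (4,7). |black|=4
Step 8: on WHITE (4,7): turn R to S, flip to black, move to (5,7). |black|=5
Step 9: on WHITE (5,7): turn R to W, flip to black, move to (5,6). |black|=6
Step 10: on WHITE (5,6): turn R to N, flip to black, move to (4,6). |black|=7
Step 11: on WHITE (4,6): turn R to E, flip to black, move to (4,7). |black|=8
Step 12: on BLACK (4,7): turn L to N, flip to white, move to (3,7). |black|=7
Step 13: on WHITE (3,7): turn R to E, flip to black, move to (3,8). |black|=8
Step 14: on WHITE (3,8): turn R to S, flip to black, move to (4,8). |black|=9
Step 15: on WHITE (4,8): turn R to W, flip to black, move to (4,7). |black|=10
Step 16: on WHITE (4,7): turn R to N, flip to black, move to (3,7). |black|=11
Step 17: on BLACK (3,7): turn L to W, flip to white, move to (3,6). |black|=10
Step 18: on BLACK (3,6): turn L to S, flip to white, move to (4,6). |black|=9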